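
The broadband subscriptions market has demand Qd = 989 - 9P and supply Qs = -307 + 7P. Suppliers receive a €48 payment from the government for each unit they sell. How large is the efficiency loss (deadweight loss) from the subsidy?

Pre-subsidy: 989 - 9P = -307 + 7P gives P* = 81, Q* = 260.
With the subsidy, sellers receive Ps = Pb + 48 for each unit, where Pb is the price buyers pay.
Supply in terms of Pb becomes Qs = -307 + 7(Pb + 48) = 29 + 7Pb. Setting this equal to demand: 989 - 9Pb = 29 + 7Pb, so Pb = 60.
Sellers receive Ps = 60 + 48 = 108; Q' = 989 − 9·60 = 449.
The subsidy expands output by 449 − 260 = 189 past the efficient level; on those units the gap between marginal cost and willingness to pay runs from 0 up to 48.
DWL = ½ × 48 × 189 = 4536.

Deadweight loss = €4536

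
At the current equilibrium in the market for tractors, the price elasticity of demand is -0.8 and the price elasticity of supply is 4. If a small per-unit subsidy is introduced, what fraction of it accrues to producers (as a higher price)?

For a small subsidy around the equilibrium, the benefit split depends on the relative slopes, which at a point are proportional to the elasticities.
Buyer share = εs/(εs + |εd|) = 4/(4 + 0.8) = 5/6; seller share = |εd|/(εs + |εd|) = 1/6.
So producers capture 1/6 of the subsidy.

Producer share = 1/6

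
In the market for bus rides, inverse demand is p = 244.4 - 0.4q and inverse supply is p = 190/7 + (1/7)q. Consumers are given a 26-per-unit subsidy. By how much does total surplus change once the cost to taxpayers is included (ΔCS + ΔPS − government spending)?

Net change in total surplus = -11830/19

Pre-subsidy: 244.4 - 0.4q = 190/7 + (1/7)q gives q* = 7604/19 and p* = 1602/19.
With the rebate, buyers effectively pay pb = ps − 26, where ps is the price sellers receive.
On the curves, pb = 244.4 - 0.4q and ps = 190/7 + (1/7)q; the wedge ps − pb = 26 gives 190/7 + (1/7)q − (244.4 - 0.4q) = 26, so q' = 8514/19.
Then pb = 244.4 − 0.4·(8514/19) = 1238/19 and ps = 190/7 + (1/7)·(8514/19) = 1732/19.
ΔCS = ½(7604/19 + 8514/19)(1602/19 − 1238/19) = 2933476/361; ΔPS = ½(7604/19 + 8514/19)(1732/19 − 1602/19) = 1047670/361.
Government spending = 26 × 8514/19 = 221364/19.
Net change = 2933476/361 + 1047670/361 − 221364/19 = -11830/19. The loss equals the DWL triangle ½·26·910/19.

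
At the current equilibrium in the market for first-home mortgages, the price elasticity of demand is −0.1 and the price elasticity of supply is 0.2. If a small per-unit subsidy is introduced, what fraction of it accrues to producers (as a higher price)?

For a small subsidy around the equilibrium, the benefit split depends on the relative slopes, which at a point are proportional to the elasticities.
Buyer share = εs/(εs + |εd|) = 0.2/(0.2 + 0.1) = 2/3; seller share = |εd|/(εs + |εd|) = 1/3.
So producers capture 1/3 of the subsidy.

Producer share = 1/3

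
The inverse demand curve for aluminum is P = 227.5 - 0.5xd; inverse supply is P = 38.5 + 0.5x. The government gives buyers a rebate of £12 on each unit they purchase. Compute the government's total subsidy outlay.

Pre-subsidy: 227.5 - 0.5x = 38.5 + 0.5x gives x* = 189 and P* = 133.
With the rebate, buyers effectively pay Pb = Ps − 12, where Ps is the price sellers receive.
On the curves, Pb = 227.5 - 0.5x and Ps = 38.5 + 0.5x; the wedge Ps − Pb = 12 gives 38.5 + 0.5x − (227.5 - 0.5x) = 12, so x' = 201.
Then Pb = 227.5 − 0.5·201 = 127 and Ps = 38.5 + 0.5·201 = 139.
Government outlay = subsidy × quantity = 12 × 201 = 2412.

Government cost = £2412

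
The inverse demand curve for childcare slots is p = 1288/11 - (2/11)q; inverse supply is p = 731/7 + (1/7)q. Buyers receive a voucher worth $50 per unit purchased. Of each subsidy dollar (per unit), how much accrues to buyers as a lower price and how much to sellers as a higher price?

Pre-subsidy: 1288/11 - (2/11)q = 731/7 + (1/7)q gives q* = 39 and p* = 110.
With the rebate, buyers effectively pay pb = ps − 50, where ps is the price sellers receive.
On the curves, pb = 1288/11 - (2/11)q and ps = 731/7 + (1/7)q; the wedge ps − pb = 50 gives 731/7 + (1/7)q − (1288/11 - (2/11)q) = 50, so q' = 193.
Then pb = 1288/11 − (2/11)·193 = 82 and ps = 731/7 + (1/7)·193 = 132.
Buyers' price falls by p* − pb = 110 − 82 = 28; sellers' price rises by ps − p* = 132 − 110 = 22.

Buyers gain $28 per unit; sellers gain $22 per unit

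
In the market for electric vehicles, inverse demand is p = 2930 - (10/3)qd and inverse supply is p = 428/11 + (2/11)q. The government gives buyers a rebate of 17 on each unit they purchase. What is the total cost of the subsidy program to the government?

Pre-subsidy: 2930 - (10/3)q = 428/11 + (2/11)q gives q* = 47703/58 and p* = 5465/29.
With the rebate, buyers effectively pay pb = ps − 17, where ps is the price sellers receive.
On the curves, pb = 2930 - (10/3)q and ps = 428/11 + (2/11)q; the wedge ps − pb = 17 gives 428/11 + (2/11)q − (2930 - (10/3)q) = 17, so q' = 95967/116.
Then pb = 2930 − (10/3)·(95967/116) = 9995/58 and ps = 428/11 + (2/11)·(95967/116) = 10981/58.
Government outlay = subsidy × quantity = 17 × 95967/116 = 1631439/116.

Government cost = 1631439/116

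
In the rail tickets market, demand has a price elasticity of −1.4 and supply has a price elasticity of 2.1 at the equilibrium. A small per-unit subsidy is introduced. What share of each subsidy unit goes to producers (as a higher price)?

For a small subsidy around the equilibrium, the benefit split depends on the relative slopes, which at a point are proportional to the elasticities.
Buyer share = εs/(εs + |εd|) = 2.1/(2.1 + 1.4) = 0.6; seller share = |εd|/(εs + |εd|) = 0.4.
So producers capture 0.4 of the subsidy.

Producer share = 0.4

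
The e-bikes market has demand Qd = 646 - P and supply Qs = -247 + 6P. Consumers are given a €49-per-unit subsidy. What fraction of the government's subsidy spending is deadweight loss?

Pre-subsidy: 646 - P = -247 + 6P gives P* = 893/7, Q* = 3629/7.
With the rebate, buyers effectively pay Pb = Ps − 49, where Ps is the price sellers receive.
Demand in terms of Ps becomes Qd = 646 − 1(Ps − 49) = 695 - Ps. Setting this equal to supply: 695 - Ps = -247 + 6Ps, so Ps = 942/7.
Buyers pay Pb = 942/7 − 49 = 599/7; Q' = -247 + 6·(942/7) = 3923/7.
ΔCS = ½(3629/7 + 3923/7)(893/7 − 599/7) = 22656; ΔPS = ½(3629/7 + 3923/7)(942/7 − 893/7) = 3776.
Government spending = 49 × 3923/7 = 27461.
DWL = ½ × 49 × (3923/7 − 3629/7) = 1029; fraction = 1029 / 27461 = 147/3923.

DWL / government spending = 147/3923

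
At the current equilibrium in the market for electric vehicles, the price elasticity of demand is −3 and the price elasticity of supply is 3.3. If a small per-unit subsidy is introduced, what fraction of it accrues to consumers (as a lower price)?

Consumer share = 11/21

For a small subsidy around the equilibrium, the benefit split depends on the relative slopes, which at a point are proportional to the elasticities.
Buyer share = εs/(εs + |εd|) = 3.3/(3.3 + 3) = 11/21; seller share = |εd|/(εs + |εd|) = 10/21.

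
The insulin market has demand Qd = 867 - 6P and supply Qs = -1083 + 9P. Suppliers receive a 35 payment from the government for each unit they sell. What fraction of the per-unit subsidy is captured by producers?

Producer share = 0.4

Pre-subsidy: 867 - 6P = -1083 + 9P gives P* = 130, Q* = 87.
With the subsidy, sellers receive Ps = Pb + 35 for each unit, where Pb is the price buyers pay.
Supply in terms of Pb becomes Qs = -1083 + 9(Pb + 35) = -768 + 9Pb. Setting this equal to demand: 867 - 6Pb = -768 + 9Pb, so Pb = 109.
Sellers receive Ps = 109 + 35 = 144; Q' = 867 − 6·109 = 213.
Buyers' price falls by P* − Pb = 130 − 109 = 21; sellers' price rises by Ps − P* = 144 − 130 = 14.
So producers capture 14/35 = 0.4 of each unit of subsidy.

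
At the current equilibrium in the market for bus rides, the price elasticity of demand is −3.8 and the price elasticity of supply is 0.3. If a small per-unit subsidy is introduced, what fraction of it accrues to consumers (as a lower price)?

Consumer share = 3/41

For a small subsidy around the equilibrium, the benefit split depends on the relative slopes, which at a point are proportional to the elasticities.
Buyer share = εs/(εs + |εd|) = 0.3/(0.3 + 3.8) = 3/41; seller share = |εd|/(εs + |εd|) = 38/41.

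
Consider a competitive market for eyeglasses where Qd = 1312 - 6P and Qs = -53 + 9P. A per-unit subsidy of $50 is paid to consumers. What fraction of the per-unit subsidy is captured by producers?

Producer share = 0.4

Pre-subsidy: 1312 - 6P = -53 + 9P gives P* = 91, Q* = 766.
With the rebate, buyers effectively pay Pb = Ps − 50, where Ps is the price sellers receive.
Demand in terms of Ps becomes Qd = 1312 − 6(Ps − 50) = 1612 - 6Ps. Setting this equal to supply: 1612 - 6Ps = -53 + 9Ps, so Ps = 111.
Buyers pay Pb = 111 − 50 = 61; Q' = -53 + 9·111 = 946.
Buyers' price falls by P* − Pb = 91 − 61 = 30; sellers' price rises by Ps − P* = 111 − 91 = 20.
So producers capture 20/50 = 0.4 of each unit of subsidy.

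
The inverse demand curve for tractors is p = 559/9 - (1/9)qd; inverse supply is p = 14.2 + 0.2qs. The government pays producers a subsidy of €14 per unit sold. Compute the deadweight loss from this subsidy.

Pre-subsidy: 559/9 - (1/9)q = 14.2 + 0.2q gives q* = 154 and p* = 45.
With the subsidy, sellers receive ps = pb + 14 for each unit, where pb is the price buyers pay.
On the curves, pb = 559/9 - (1/9)q and ps = 14.2 + 0.2q; the wedge ps − pb = 14 gives 14.2 + 0.2q − (559/9 - (1/9)q) = 14, so q' = 199.
Then pb = 559/9 − (1/9)·199 = 40 and ps = 14.2 + 0.2·199 = 54.
The subsidy expands output by 199 − 154 = 45 past the efficient level; on those units the gap between marginal cost and willingness to pay runs from 0 up to 14.
DWL = ½ × 14 × 45 = 315.

Deadweight loss = €315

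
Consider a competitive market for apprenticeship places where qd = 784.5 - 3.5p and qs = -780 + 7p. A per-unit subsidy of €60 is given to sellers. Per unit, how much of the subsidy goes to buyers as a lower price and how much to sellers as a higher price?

Buyers gain €40 per unit; sellers gain €20 per unit

Pre-subsidy: 784.5 - 3.5p = -780 + 7p gives p* = 149, q* = 263.
With the subsidy, sellers receive ps = pb + 60 for each unit, where pb is the price buyers pay.
Supply in terms of pb becomes qs = -780 + 7(pb + 60) = -360 + 7pb. Setting this equal to demand: 784.5 - 3.5pb = -360 + 7pb, so pb = 109.
Sellers receive ps = 109 + 60 = 169; q' = 784.5 − 3.5·109 = 403.
Buyers' price falls by p* − pb = 149 − 109 = 40; sellers' price rises by ps − p* = 169 − 149 = 20.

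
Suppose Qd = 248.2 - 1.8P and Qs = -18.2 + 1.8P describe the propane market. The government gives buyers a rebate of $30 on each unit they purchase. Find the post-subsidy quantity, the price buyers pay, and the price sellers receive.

Pre-subsidy: 248.2 - 1.8P = -18.2 + 1.8P gives P* = 74, Q* = 115.
With the rebate, buyers effectively pay Pb = Ps − 30, where Ps is the price sellers receive.
Demand in terms of Ps becomes Qd = 248.2 − 1.8(Ps − 30) = 302.2 - 1.8Ps. Setting this equal to supply: 302.2 - 1.8Ps = -18.2 + 1.8Ps, so Ps = 89.
Buyers pay Pb = 89 − 30 = 59; Q' = -18.2 + 1.8·89 = 142.

Q' = 142; buyers pay $59; sellers receive $89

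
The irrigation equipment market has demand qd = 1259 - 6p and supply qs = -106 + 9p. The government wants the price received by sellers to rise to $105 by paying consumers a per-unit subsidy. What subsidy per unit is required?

Required subsidy s = $35 per unit

At a seller price of 105, quantity supplied is -106 + 9·105 = 839.
Buyers absorb 839 only when they pay pb with 1259 − 6·pb = 839, i.e. pb = 70.
s = ps − pb = 105 − 70 = 35.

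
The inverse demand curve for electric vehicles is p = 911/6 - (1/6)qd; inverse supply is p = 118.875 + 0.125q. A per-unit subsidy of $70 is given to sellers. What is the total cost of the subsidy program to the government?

Government cost = $24710

Pre-subsidy: 911/6 - (1/6)q = 118.875 + 0.125q gives q* = 113 and p* = 133.
With the subsidy, sellers receive ps = pb + 70 for each unit, where pb is the price buyers pay.
On the curves, pb = 911/6 - (1/6)q and ps = 118.875 + 0.125q; the wedge ps − pb = 70 gives 118.875 + 0.125q − (911/6 - (1/6)q) = 70, so q' = 353.
Then pb = 911/6 − (1/6)·353 = 93 and ps = 118.875 + 0.125·353 = 163.
Government outlay = subsidy × quantity = 70 × 353 = 24710.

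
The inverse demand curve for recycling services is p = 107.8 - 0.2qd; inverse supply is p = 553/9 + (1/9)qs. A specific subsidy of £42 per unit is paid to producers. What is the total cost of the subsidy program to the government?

Pre-subsidy: 107.8 - 0.2q = 553/9 + (1/9)q gives q* = 149 and p* = 78.
With the subsidy, sellers receive ps = pb + 42 for each unit, where pb is the price buyers pay.
On the curves, pb = 107.8 - 0.2q and ps = 553/9 + (1/9)q; the wedge ps − pb = 42 gives 553/9 + (1/9)q − (107.8 - 0.2q) = 42, so q' = 284.
Then pb = 107.8 − 0.2·284 = 51 and ps = 553/9 + (1/9)·284 = 93.
Government outlay = subsidy × quantity = 42 × 284 = 11928.

Government cost = £11928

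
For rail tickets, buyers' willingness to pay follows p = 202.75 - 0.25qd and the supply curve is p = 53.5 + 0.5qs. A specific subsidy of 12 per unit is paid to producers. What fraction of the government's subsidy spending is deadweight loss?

DWL / government spending = 8/215

Pre-subsidy: 202.75 - 0.25q = 53.5 + 0.5q gives q* = 199 and p* = 153.
With the subsidy, sellers receive ps = pb + 12 for each unit, where pb is the price buyers pay.
On the curves, pb = 202.75 - 0.25q and ps = 53.5 + 0.5q; the wedge ps − pb = 12 gives 53.5 + 0.5q − (202.75 - 0.25q) = 12, so q' = 215.
Then pb = 202.75 − 0.25·215 = 149 and ps = 53.5 + 0.5·215 = 161.
ΔCS = ½(199 + 215)(153 − 149) = 828; ΔPS = ½(199 + 215)(161 − 153) = 1656.
Government spending = 12 × 215 = 2580.
DWL = ½ × 12 × (215 − 199) = 96; fraction = 96 / 2580 = 8/215.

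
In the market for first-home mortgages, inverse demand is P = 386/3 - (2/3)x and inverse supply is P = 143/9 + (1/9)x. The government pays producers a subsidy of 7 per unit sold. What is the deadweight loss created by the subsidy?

Pre-subsidy: 386/3 - (2/3)x = 143/9 + (1/9)x gives x* = 145 and P* = 32.
With the subsidy, sellers receive Ps = Pb + 7 for each unit, where Pb is the price buyers pay.
On the curves, Pb = 386/3 - (2/3)x and Ps = 143/9 + (1/9)x; the wedge Ps − Pb = 7 gives 143/9 + (1/9)x − (386/3 - (2/3)x) = 7, so x' = 154.
Then Pb = 386/3 − (2/3)·154 = 26 and Ps = 143/9 + (1/9)·154 = 33.
The subsidy expands output by 154 − 145 = 9 past the efficient level; on those units the gap between marginal cost and willingness to pay runs from 0 up to 7.
DWL = ½ × 7 × 9 = 31.5.

Deadweight loss = 31.5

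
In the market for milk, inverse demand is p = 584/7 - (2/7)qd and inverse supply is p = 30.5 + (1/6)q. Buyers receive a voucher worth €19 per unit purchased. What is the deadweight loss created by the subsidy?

Deadweight loss = €399

Pre-subsidy: 584/7 - (2/7)q = 30.5 + (1/6)q gives q* = 117 and p* = 50.
With the rebate, buyers effectively pay pb = ps − 19, where ps is the price sellers receive.
On the curves, pb = 584/7 - (2/7)q and ps = 30.5 + (1/6)q; the wedge ps − pb = 19 gives 30.5 + (1/6)q − (584/7 - (2/7)q) = 19, so q' = 159.
Then pb = 584/7 − (2/7)·159 = 38 and ps = 30.5 + (1/6)·159 = 57.
The subsidy expands output by 159 − 117 = 42 past the efficient level; on those units the gap between marginal cost and willingness to pay runs from 0 up to 19.
DWL = ½ × 19 × 42 = 399.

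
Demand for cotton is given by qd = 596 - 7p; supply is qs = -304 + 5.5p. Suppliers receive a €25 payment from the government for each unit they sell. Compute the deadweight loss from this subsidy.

Pre-subsidy: 596 - 7p = -304 + 5.5p gives p* = 72, q* = 92.
With the subsidy, sellers receive ps = pb + 25 for each unit, where pb is the price buyers pay.
Supply in terms of pb becomes qs = -304 + 5.5(pb + 25) = -166.5 + 5.5pb. Setting this equal to demand: 596 - 7pb = -166.5 + 5.5pb, so pb = 61.
Sellers receive ps = 61 + 25 = 86; q' = 596 − 7·61 = 169.
The subsidy expands output by 169 − 92 = 77 past the efficient level; on those units the gap between marginal cost and willingness to pay runs from 0 up to 25.
DWL = ½ × 25 × 77 = 962.5.

Deadweight loss = €962.5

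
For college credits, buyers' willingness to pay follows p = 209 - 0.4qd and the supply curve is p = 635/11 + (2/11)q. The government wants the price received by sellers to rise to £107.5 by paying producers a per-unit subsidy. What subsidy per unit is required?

Required subsidy s = £8 per unit

At a seller price of 107.5, quantity supplied is -317.5 + 5.5·107.5 = 273.75.
Buyers absorb 273.75 only when they pay pb = 209 − 0.4·273.75 = 99.5.
s = ps − pb = 107.5 − 99.5 = 8.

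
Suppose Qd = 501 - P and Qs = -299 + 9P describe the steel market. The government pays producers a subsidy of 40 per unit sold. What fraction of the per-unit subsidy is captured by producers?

Producer share = 0.1

Pre-subsidy: 501 - P = -299 + 9P gives P* = 80, Q* = 421.
With the subsidy, sellers receive Ps = Pb + 40 for each unit, where Pb is the price buyers pay.
Supply in terms of Pb becomes Qs = -299 + 9(Pb + 40) = 61 + 9Pb. Setting this equal to demand: 501 - Pb = 61 + 9Pb, so Pb = 44.
Sellers receive Ps = 44 + 40 = 84; Q' = 501 − 1·44 = 457.
Buyers' price falls by P* − Pb = 80 − 44 = 36; sellers' price rises by Ps − P* = 84 − 80 = 4.
So producers capture 4/40 = 0.1 of each unit of subsidy.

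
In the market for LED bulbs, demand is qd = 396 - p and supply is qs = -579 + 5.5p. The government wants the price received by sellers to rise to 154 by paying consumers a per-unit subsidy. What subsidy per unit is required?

At a seller price of 154, quantity supplied is -579 + 5.5·154 = 268.
Buyers absorb 268 only when they pay pb with 396 − 1·pb = 268, i.e. pb = 128.
s = ps − pb = 154 − 128 = 26.

Required subsidy s = 26 per unit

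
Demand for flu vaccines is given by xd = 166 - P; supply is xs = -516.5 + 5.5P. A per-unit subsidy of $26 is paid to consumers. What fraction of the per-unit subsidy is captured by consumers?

Pre-subsidy: 166 - P = -516.5 + 5.5P gives P* = 105, x* = 61.
With the rebate, buyers effectively pay Pb = Ps − 26, where Ps is the price sellers receive.
Demand in terms of Ps becomes xd = 166 − 1(Ps − 26) = 192 - Ps. Setting this equal to supply: 192 - Ps = -516.5 + 5.5Ps, so Ps = 109.
Buyers pay Pb = 109 − 26 = 83; x' = -516.5 + 5.5·109 = 83.
Buyers' price falls by P* − Pb = 105 − 83 = 22; sellers' price rises by Ps − P* = 109 − 105 = 4.
So consumers capture 22/26 = 11/13 of each unit of subsidy.

Consumer share = 11/13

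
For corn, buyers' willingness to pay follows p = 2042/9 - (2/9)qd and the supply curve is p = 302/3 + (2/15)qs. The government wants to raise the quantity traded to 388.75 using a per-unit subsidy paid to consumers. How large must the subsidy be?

Required subsidy s = 12 per unit

At q = 388.75, from the demand curve buyers pay pb = 2042/9 − (2/9)·388.75 = 140.5; from the supply curve sellers need ps = 302/3 + (2/15)·388.75 = 152.5.
The subsidy must fill the gap: s = ps − pb = 152.5 − 140.5 = 12.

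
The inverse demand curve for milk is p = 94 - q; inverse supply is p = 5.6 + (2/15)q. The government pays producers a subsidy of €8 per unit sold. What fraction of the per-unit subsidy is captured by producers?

Producer share = 2/17

Pre-subsidy: 94 - q = 5.6 + (2/15)q gives q* = 78 and p* = 16.
With the subsidy, sellers receive ps = pb + 8 for each unit, where pb is the price buyers pay.
On the curves, pb = 94 - q and ps = 5.6 + (2/15)q; the wedge ps − pb = 8 gives 5.6 + (2/15)q − (94 - q) = 8, so q' = 1446/17.
Then pb = 94 − 1·(1446/17) = 152/17 and ps = 5.6 + (2/15)·(1446/17) = 288/17.
Buyers' price falls by p* − pb = 16 − 152/17 = 120/17; sellers' price rises by ps − p* = 288/17 − 16 = 16/17.
So producers capture (16/17)/8 = 2/17 of each unit of subsidy.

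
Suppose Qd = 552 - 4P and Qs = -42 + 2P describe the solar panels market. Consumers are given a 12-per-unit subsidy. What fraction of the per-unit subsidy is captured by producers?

Producer share = 2/3

Pre-subsidy: 552 - 4P = -42 + 2P gives P* = 99, Q* = 156.
With the rebate, buyers effectively pay Pb = Ps − 12, where Ps is the price sellers receive.
Demand in terms of Ps becomes Qd = 552 − 4(Ps − 12) = 600 - 4Ps. Setting this equal to supply: 600 - 4Ps = -42 + 2Ps, so Ps = 107.
Buyers pay Pb = 107 − 12 = 95; Q' = -42 + 2·107 = 172.
Buyers' price falls by P* − Pb = 99 − 95 = 4; sellers' price rises by Ps − P* = 107 − 99 = 8.
So producers capture 8/12 = 2/3 of each unit of subsidy.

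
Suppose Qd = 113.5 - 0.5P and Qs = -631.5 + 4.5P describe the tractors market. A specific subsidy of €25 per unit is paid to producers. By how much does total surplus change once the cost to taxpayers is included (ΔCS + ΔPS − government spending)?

Net change in total surplus = -€140.625

Pre-subsidy: 113.5 - 0.5P = -631.5 + 4.5P gives P* = 149, Q* = 39.
With the subsidy, sellers receive Ps = Pb + 25 for each unit, where Pb is the price buyers pay.
Supply in terms of Pb becomes Qs = -631.5 + 4.5(Pb + 25) = -519 + 4.5Pb. Setting this equal to demand: 113.5 - 0.5Pb = -519 + 4.5Pb, so Pb = 126.5.
Sellers receive Ps = 126.5 + 25 = 151.5; Q' = 113.5 − 0.5·126.5 = 50.25.
ΔCS = ½(39 + 50.25)(149 − 126.5) = 1004.0625; ΔPS = ½(39 + 50.25)(151.5 − 149) = 111.5625.
Government spending = 25 × 50.25 = 1256.25.
Net change = 1004.0625 + 111.5625 − 1256.25 = -140.625. The loss equals the DWL triangle ½·25·11.25.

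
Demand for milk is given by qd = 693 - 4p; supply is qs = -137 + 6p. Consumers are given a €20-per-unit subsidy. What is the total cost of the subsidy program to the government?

Government cost = €8180

Pre-subsidy: 693 - 4p = -137 + 6p gives p* = 83, q* = 361.
With the rebate, buyers effectively pay pb = ps − 20, where ps is the price sellers receive.
Demand in terms of ps becomes qd = 693 − 4(ps − 20) = 773 - 4ps. Setting this equal to supply: 773 - 4ps = -137 + 6ps, so ps = 91.
Buyers pay pb = 91 − 20 = 71; q' = -137 + 6·91 = 409.
Government outlay = subsidy × quantity = 20 × 409 = 8180.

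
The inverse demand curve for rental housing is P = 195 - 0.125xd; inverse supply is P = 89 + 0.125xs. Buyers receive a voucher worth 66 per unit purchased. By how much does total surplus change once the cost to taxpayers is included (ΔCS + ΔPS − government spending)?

Net change in total surplus = -8712

Pre-subsidy: 195 - 0.125x = 89 + 0.125x gives x* = 424 and P* = 142.
With the rebate, buyers effectively pay Pb = Ps − 66, where Ps is the price sellers receive.
On the curves, Pb = 195 - 0.125x and Ps = 89 + 0.125x; the wedge Ps − Pb = 66 gives 89 + 0.125x − (195 - 0.125x) = 66, so x' = 688.
Then Pb = 195 − 0.125·688 = 109 and Ps = 89 + 0.125·688 = 175.
ΔCS = ½(424 + 688)(142 − 109) = 18348; ΔPS = ½(424 + 688)(175 − 142) = 18348.
Government spending = 66 × 688 = 45408.
Net change = 18348 + 18348 − 45408 = -8712. The loss equals the DWL triangle ½·66·264.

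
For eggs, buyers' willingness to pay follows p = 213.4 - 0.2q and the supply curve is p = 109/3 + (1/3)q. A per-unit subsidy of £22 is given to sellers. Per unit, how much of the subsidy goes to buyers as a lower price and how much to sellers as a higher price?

Buyers gain £8.25 per unit; sellers gain £13.75 per unit

Pre-subsidy: 213.4 - 0.2q = 109/3 + (1/3)q gives q* = 332 and p* = 147.
With the subsidy, sellers receive ps = pb + 22 for each unit, where pb is the price buyers pay.
On the curves, pb = 213.4 - 0.2q and ps = 109/3 + (1/3)q; the wedge ps − pb = 22 gives 109/3 + (1/3)q − (213.4 - 0.2q) = 22, so q' = 373.25.
Then pb = 213.4 − 0.2·373.25 = 138.75 and ps = 109/3 + (1/3)·373.25 = 160.75.
Buyers' price falls by p* − pb = 147 − 138.75 = 8.25; sellers' price rises by ps − p* = 160.75 − 147 = 13.75.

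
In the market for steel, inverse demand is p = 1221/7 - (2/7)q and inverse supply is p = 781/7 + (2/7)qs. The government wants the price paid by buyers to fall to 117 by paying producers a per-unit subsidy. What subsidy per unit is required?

At a buyer price of 117, quantity demanded is 610.5 − 3.5·117 = 201.
Sellers supply 201 only when they receive ps = 781/7 + (2/7)·201 = 169.
s = ps − pb = 169 − 117 = 52.

Required subsidy s = 52 per unit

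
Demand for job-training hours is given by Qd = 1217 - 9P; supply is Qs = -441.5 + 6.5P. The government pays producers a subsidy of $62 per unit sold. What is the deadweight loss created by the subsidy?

Deadweight loss = $7254

Pre-subsidy: 1217 - 9P = -441.5 + 6.5P gives P* = 107, Q* = 254.
With the subsidy, sellers receive Ps = Pb + 62 for each unit, where Pb is the price buyers pay.
Supply in terms of Pb becomes Qs = -441.5 + 6.5(Pb + 62) = -38.5 + 6.5Pb. Setting this equal to demand: 1217 - 9Pb = -38.5 + 6.5Pb, so Pb = 81.
Sellers receive Ps = 81 + 62 = 143; Q' = 1217 − 9·81 = 488.
The subsidy expands output by 488 − 254 = 234 past the efficient level; on those units the gap between marginal cost and willingness to pay runs from 0 up to 62.
DWL = ½ × 62 × 234 = 7254.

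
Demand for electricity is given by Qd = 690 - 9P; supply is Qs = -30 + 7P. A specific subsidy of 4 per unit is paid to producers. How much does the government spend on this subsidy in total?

Pre-subsidy: 690 - 9P = -30 + 7P gives P* = 45, Q* = 285.
With the subsidy, sellers receive Ps = Pb + 4 for each unit, where Pb is the price buyers pay.
Supply in terms of Pb becomes Qs = -30 + 7(Pb + 4) = -2 + 7Pb. Setting this equal to demand: 690 - 9Pb = -2 + 7Pb, so Pb = 43.25.
Sellers receive Ps = 43.25 + 4 = 47.25; Q' = 690 − 9·43.25 = 300.75.
Government outlay = subsidy × quantity = 4 × 300.75 = 1203.

Government cost = 1203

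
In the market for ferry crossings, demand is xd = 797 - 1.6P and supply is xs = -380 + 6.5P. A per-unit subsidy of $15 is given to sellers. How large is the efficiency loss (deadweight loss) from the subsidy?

Pre-subsidy: 797 - 1.6P = -380 + 6.5P gives P* = 11770/81, x* = 45725/81.
With the subsidy, sellers receive Ps = Pb + 15 for each unit, where Pb is the price buyers pay.
Supply in terms of Pb becomes xs = -380 + 6.5(Pb + 15) = -282.5 + 6.5Pb. Setting this equal to demand: 797 - 1.6Pb = -282.5 + 6.5Pb, so Pb = 10795/81.
Sellers receive Ps = 10795/81 + 15 = 12010/81; x' = 797 − 1.6·(10795/81) = 47285/81.
The subsidy expands output by 47285/81 − 45725/81 = 520/27 past the efficient level; on those units the gap between marginal cost and willingness to pay runs from 0 up to 15.
DWL = ½ × 15 × 520/27 = 1300/9.

Deadweight loss = 1300/9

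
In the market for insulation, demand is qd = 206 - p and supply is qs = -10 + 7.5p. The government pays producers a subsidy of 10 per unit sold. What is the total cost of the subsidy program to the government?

Government cost = 32200/17

Pre-subsidy: 206 - p = -10 + 7.5p gives p* = 432/17, q* = 3070/17.
With the subsidy, sellers receive ps = pb + 10 for each unit, where pb is the price buyers pay.
Supply in terms of pb becomes qs = -10 + 7.5(pb + 10) = 65 + 7.5pb. Setting this equal to demand: 206 - pb = 65 + 7.5pb, so pb = 282/17.
Sellers receive ps = 282/17 + 10 = 452/17; q' = 206 − 1·(282/17) = 3220/17.
Government outlay = subsidy × quantity = 10 × 3220/17 = 32200/17.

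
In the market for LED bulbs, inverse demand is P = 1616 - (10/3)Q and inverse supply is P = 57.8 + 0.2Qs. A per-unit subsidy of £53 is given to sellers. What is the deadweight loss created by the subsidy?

Pre-subsidy: 1616 - (10/3)Q = 57.8 + 0.2Q gives Q* = 441 and P* = 146.
With the subsidy, sellers receive Ps = Pb + 53 for each unit, where Pb is the price buyers pay.
On the curves, Pb = 1616 - (10/3)Q and Ps = 57.8 + 0.2Q; the wedge Ps − Pb = 53 gives 57.8 + 0.2Q − (1616 - (10/3)Q) = 53, so Q' = 456.
Then Pb = 1616 − (10/3)·456 = 96 and Ps = 57.8 + 0.2·456 = 149.
The subsidy expands output by 456 − 441 = 15 past the efficient level; on those units the gap between marginal cost and willingness to pay runs from 0 up to 53.
DWL = ½ × 53 × 15 = 397.5.

Deadweight loss = £397.5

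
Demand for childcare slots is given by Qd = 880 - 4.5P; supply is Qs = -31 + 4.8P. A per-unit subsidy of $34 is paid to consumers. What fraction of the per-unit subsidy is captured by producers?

Producer share = 15/31

Pre-subsidy: 880 - 4.5P = -31 + 4.8P gives P* = 9110/93, Q* = 13615/31.
With the rebate, buyers effectively pay Pb = Ps − 34, where Ps is the price sellers receive.
Demand in terms of Ps becomes Qd = 880 − 4.5(Ps − 34) = 1033 - 4.5Ps. Setting this equal to supply: 1033 - 4.5Ps = -31 + 4.8Ps, so Ps = 10640/93.
Buyers pay Pb = 10640/93 − 34 = 7478/93; Q' = -31 + 4.8·(10640/93) = 16063/31.
Buyers' price falls by P* − Pb = 9110/93 − 7478/93 = 544/31; sellers' price rises by Ps − P* = 10640/93 − 9110/93 = 510/31.
So producers capture (510/31)/34 = 15/31 of each unit of subsidy.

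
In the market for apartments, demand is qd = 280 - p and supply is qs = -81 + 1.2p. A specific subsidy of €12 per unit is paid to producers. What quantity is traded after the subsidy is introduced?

Pre-subsidy: 280 - p = -81 + 1.2p gives p* = 1805/11, q* = 1275/11.
With the subsidy, sellers receive ps = pb + 12 for each unit, where pb is the price buyers pay.
Supply in terms of pb becomes qs = -81 + 1.2(pb + 12) = -66.6 + 1.2pb. Setting this equal to demand: 280 - pb = -66.6 + 1.2pb, so pb = 1733/11.
Sellers receive ps = 1733/11 + 12 = 1865/11; q' = 280 − 1·(1733/11) = 1347/11.

q' = 1347/11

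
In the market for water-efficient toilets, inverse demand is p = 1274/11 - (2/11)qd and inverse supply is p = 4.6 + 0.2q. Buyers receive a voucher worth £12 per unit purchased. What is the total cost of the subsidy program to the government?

Pre-subsidy: 1274/11 - (2/11)q = 4.6 + 0.2q gives q* = 2039/7 and p* = 440/7.
With the rebate, buyers effectively pay pb = ps − 12, where ps is the price sellers receive.
On the curves, pb = 1274/11 - (2/11)q and ps = 4.6 + 0.2q; the wedge ps − pb = 12 gives 4.6 + 0.2q − (1274/11 - (2/11)q) = 12, so q' = 2259/7.
Then pb = 1274/11 − (2/11)·(2259/7) = 400/7 and ps = 4.6 + 0.2·(2259/7) = 484/7.
Government outlay = subsidy × quantity = 12 × 2259/7 = 27108/7.

Government cost = 27108/7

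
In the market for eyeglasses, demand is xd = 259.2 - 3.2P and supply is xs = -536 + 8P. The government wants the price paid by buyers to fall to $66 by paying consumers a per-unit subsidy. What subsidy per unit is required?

Required subsidy s = $7 per unit

At a buyer price of 66, quantity demanded is 259.2 − 3.2·66 = 48.
Sellers supply 48 only when they receive Ps with -536 + 8·Ps = 48, i.e. Ps = 73.
s = Ps − Pb = 73 − 66 = 7.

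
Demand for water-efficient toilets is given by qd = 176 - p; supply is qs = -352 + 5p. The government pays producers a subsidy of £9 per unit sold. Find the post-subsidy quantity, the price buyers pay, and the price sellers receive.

Pre-subsidy: 176 - p = -352 + 5p gives p* = 88, q* = 88.
With the subsidy, sellers receive ps = pb + 9 for each unit, where pb is the price buyers pay.
Supply in terms of pb becomes qs = -352 + 5(pb + 9) = -307 + 5pb. Setting this equal to demand: 176 - pb = -307 + 5pb, so pb = 80.5.
Sellers receive ps = 80.5 + 9 = 89.5; q' = 176 − 1·80.5 = 95.5.

q' = 95.5; buyers pay £80.5; sellers receive £89.5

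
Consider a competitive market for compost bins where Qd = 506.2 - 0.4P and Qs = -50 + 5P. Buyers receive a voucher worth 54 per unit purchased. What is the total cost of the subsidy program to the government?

Government cost = 26190

Pre-subsidy: 506.2 - 0.4P = -50 + 5P gives P* = 103, Q* = 465.
With the rebate, buyers effectively pay Pb = Ps − 54, where Ps is the price sellers receive.
Demand in terms of Ps becomes Qd = 506.2 − 0.4(Ps − 54) = 527.8 - 0.4Ps. Setting this equal to supply: 527.8 - 0.4Ps = -50 + 5Ps, so Ps = 107.
Buyers pay Pb = 107 − 54 = 53; Q' = -50 + 5·107 = 485.
Government outlay = subsidy × quantity = 54 × 485 = 26190.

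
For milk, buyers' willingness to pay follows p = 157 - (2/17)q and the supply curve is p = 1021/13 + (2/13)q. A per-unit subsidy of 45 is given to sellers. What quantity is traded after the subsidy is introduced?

Pre-subsidy: 157 - (2/17)q = 1021/13 + (2/13)q gives q* = 289 and p* = 123.
With the subsidy, sellers receive ps = pb + 45 for each unit, where pb is the price buyers pay.
On the curves, pb = 157 - (2/17)q and ps = 1021/13 + (2/13)q; the wedge ps − pb = 45 gives 1021/13 + (2/13)q − (157 - (2/17)q) = 45, so q' = 454.75.
Then pb = 157 − (2/17)·454.75 = 103.5 and ps = 1021/13 + (2/13)·454.75 = 148.5.

q' = 454.75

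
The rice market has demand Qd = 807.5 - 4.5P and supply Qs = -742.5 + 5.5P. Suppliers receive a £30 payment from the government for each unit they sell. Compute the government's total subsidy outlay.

Pre-subsidy: 807.5 - 4.5P = -742.5 + 5.5P gives P* = 155, Q* = 110.
With the subsidy, sellers receive Ps = Pb + 30 for each unit, where Pb is the price buyers pay.
Supply in terms of Pb becomes Qs = -742.5 + 5.5(Pb + 30) = -577.5 + 5.5Pb. Setting this equal to demand: 807.5 - 4.5Pb = -577.5 + 5.5Pb, so Pb = 138.5.
Sellers receive Ps = 138.5 + 30 = 168.5; Q' = 807.5 − 4.5·138.5 = 184.25.
Government outlay = subsidy × quantity = 30 × 184.25 = 5527.5.

Government cost = £5527.5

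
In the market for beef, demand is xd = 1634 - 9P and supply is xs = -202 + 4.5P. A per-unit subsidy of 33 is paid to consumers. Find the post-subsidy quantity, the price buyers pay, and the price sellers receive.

Pre-subsidy: 1634 - 9P = -202 + 4.5P gives P* = 136, x* = 410.
With the rebate, buyers effectively pay Pb = Ps − 33, where Ps is the price sellers receive.
Demand in terms of Ps becomes xd = 1634 − 9(Ps − 33) = 1931 - 9Ps. Setting this equal to supply: 1931 - 9Ps = -202 + 4.5Ps, so Ps = 158.
Buyers pay Pb = 158 − 33 = 125; x' = -202 + 4.5·158 = 509.

x' = 509; buyers pay 125; sellers receive 158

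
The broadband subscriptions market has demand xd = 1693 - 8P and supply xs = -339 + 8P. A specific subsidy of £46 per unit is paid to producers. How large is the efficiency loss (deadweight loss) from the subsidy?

Pre-subsidy: 1693 - 8P = -339 + 8P gives P* = 127, x* = 677.
With the subsidy, sellers receive Ps = Pb + 46 for each unit, where Pb is the price buyers pay.
Supply in terms of Pb becomes xs = -339 + 8(Pb + 46) = 29 + 8Pb. Setting this equal to demand: 1693 - 8Pb = 29 + 8Pb, so Pb = 104.
Sellers receive Ps = 104 + 46 = 150; x' = 1693 − 8·104 = 861.
The subsidy expands output by 861 − 677 = 184 past the efficient level; on those units the gap between marginal cost and willingness to pay runs from 0 up to 46.
DWL = ½ × 46 × 184 = 4232.

Deadweight loss = £4232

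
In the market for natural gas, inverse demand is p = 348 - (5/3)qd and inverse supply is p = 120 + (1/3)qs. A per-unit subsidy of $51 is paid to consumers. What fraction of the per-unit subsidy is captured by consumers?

Pre-subsidy: 348 - (5/3)q = 120 + (1/3)q gives q* = 114 and p* = 158.
With the rebate, buyers effectively pay pb = ps − 51, where ps is the price sellers receive.
On the curves, pb = 348 - (5/3)q and ps = 120 + (1/3)q; the wedge ps − pb = 51 gives 120 + (1/3)q − (348 - (5/3)q) = 51, so q' = 139.5.
Then pb = 348 − (5/3)·139.5 = 115.5 and ps = 120 + (1/3)·139.5 = 166.5.
Buyers' price falls by p* − pb = 158 − 115.5 = 42.5; sellers' price rises by ps − p* = 166.5 − 158 = 8.5.
So consumers capture 42.5/51 = 5/6 of each unit of subsidy.

Consumer share = 5/6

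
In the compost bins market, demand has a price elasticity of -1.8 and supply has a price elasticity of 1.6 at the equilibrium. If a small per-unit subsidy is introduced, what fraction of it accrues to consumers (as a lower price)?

For a small subsidy around the equilibrium, the benefit split depends on the relative slopes, which at a point are proportional to the elasticities.
Buyer share = εs/(εs + |εd|) = 1.6/(1.6 + 1.8) = 8/17; seller share = |εd|/(εs + |εd|) = 9/17.

Consumer share = 8/17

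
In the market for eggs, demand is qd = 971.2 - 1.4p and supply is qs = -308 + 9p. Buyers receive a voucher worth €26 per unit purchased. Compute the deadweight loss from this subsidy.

Pre-subsidy: 971.2 - 1.4p = -308 + 9p gives p* = 123, q* = 799.
With the rebate, buyers effectively pay pb = ps − 26, where ps is the price sellers receive.
Demand in terms of ps becomes qd = 971.2 − 1.4(ps − 26) = 1007.6 - 1.4ps. Setting this equal to supply: 1007.6 - 1.4ps = -308 + 9ps, so ps = 126.5.
Buyers pay pb = 126.5 − 26 = 100.5; q' = -308 + 9·126.5 = 830.5.
The subsidy expands output by 830.5 − 799 = 31.5 past the efficient level; on those units the gap between marginal cost and willingness to pay runs from 0 up to 26.
DWL = ½ × 26 × 31.5 = 409.5.

Deadweight loss = €409.5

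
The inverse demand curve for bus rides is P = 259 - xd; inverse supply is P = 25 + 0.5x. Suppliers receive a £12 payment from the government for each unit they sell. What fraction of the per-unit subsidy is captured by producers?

Pre-subsidy: 259 - x = 25 + 0.5x gives x* = 156 and P* = 103.
With the subsidy, sellers receive Ps = Pb + 12 for each unit, where Pb is the price buyers pay.
On the curves, Pb = 259 - x and Ps = 25 + 0.5x; the wedge Ps − Pb = 12 gives 25 + 0.5x − (259 - x) = 12, so x' = 164.
Then Pb = 259 − 1·164 = 95 and Ps = 25 + 0.5·164 = 107.
Buyers' price falls by P* − Pb = 103 − 95 = 8; sellers' price rises by Ps − P* = 107 − 103 = 4.
So producers capture 4/12 = 1/3 of each unit of subsidy.

Producer share = 1/3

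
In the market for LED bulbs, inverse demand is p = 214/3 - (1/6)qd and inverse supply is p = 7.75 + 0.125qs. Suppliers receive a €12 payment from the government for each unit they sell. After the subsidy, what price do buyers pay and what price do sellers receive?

Pre-subsidy: 214/3 - (1/6)q = 7.75 + 0.125q gives q* = 218 and p* = 35.
With the subsidy, sellers receive ps = pb + 12 for each unit, where pb is the price buyers pay.
On the curves, pb = 214/3 - (1/6)q and ps = 7.75 + 0.125q; the wedge ps − pb = 12 gives 7.75 + 0.125q − (214/3 - (1/6)q) = 12, so q' = 1814/7.
Then pb = 214/3 − (1/6)·(1814/7) = 197/7 and ps = 7.75 + 0.125·(1814/7) = 281/7.

Buyers pay 197/7; sellers receive 281/7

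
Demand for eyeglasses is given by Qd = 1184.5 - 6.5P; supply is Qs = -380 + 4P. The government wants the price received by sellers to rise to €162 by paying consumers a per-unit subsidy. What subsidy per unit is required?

Required subsidy s = €21 per unit

At a seller price of 162, quantity supplied is -380 + 4·162 = 268.
Buyers absorb 268 only when they pay Pb with 1184.5 − 6.5·Pb = 268, i.e. Pb = 141.
s = Ps − Pb = 162 − 141 = 21.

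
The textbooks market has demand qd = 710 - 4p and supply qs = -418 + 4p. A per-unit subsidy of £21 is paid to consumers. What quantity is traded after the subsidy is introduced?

q' = 188

Pre-subsidy: 710 - 4p = -418 + 4p gives p* = 141, q* = 146.
With the rebate, buyers effectively pay pb = ps − 21, where ps is the price sellers receive.
Demand in terms of ps becomes qd = 710 − 4(ps − 21) = 794 - 4ps. Setting this equal to supply: 794 - 4ps = -418 + 4ps, so ps = 151.5.
Buyers pay pb = 151.5 − 21 = 130.5; q' = -418 + 4·151.5 = 188.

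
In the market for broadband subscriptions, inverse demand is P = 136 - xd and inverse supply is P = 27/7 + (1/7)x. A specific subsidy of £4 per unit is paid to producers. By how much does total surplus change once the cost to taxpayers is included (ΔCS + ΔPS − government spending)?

Net change in total surplus = -£7

Pre-subsidy: 136 - x = 27/7 + (1/7)x gives x* = 115.625 and P* = 20.375.
With the subsidy, sellers receive Ps = Pb + 4 for each unit, where Pb is the price buyers pay.
On the curves, Pb = 136 - x and Ps = 27/7 + (1/7)x; the wedge Ps − Pb = 4 gives 27/7 + (1/7)x − (136 - x) = 4, so x' = 119.125.
Then Pb = 136 − 1·119.125 = 16.875 and Ps = 27/7 + (1/7)·119.125 = 20.875.
ΔCS = ½(115.625 + 119.125)(20.375 − 16.875) = 410.8125; ΔPS = ½(115.625 + 119.125)(20.875 − 20.375) = 58.6875.
Government spending = 4 × 119.125 = 476.5.
Net change = 410.8125 + 58.6875 − 476.5 = -7. The loss equals the DWL triangle ½·4·3.5.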